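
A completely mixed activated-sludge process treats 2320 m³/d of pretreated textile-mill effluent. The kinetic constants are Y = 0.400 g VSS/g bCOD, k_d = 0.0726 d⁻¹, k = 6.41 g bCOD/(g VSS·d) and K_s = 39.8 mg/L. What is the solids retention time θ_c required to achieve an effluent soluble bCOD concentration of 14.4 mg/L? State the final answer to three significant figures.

At the target effluent, Y k S/(K_s+S) = 0.400×6.41×14.4/54.20 = 0.6812 d⁻¹.
θ_c = 1/(μ − k_d) = 1/(0.6812 − 0.0726) = 1/0.6086 = 1.643 d.

θ_c ≈ 1.64 d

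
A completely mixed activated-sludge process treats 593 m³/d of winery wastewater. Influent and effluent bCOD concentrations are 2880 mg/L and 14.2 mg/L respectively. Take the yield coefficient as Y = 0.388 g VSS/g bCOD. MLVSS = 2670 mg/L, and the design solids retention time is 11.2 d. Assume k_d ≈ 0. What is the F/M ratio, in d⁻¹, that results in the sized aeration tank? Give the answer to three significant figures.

Biomass mass balance (decay neglected): V·X = Y·Q·(S₀ − S)·θ_c, so V = 0.388 × 593 × (2880 − 14.2) × 11.2 / 2670 = 2766 m³.
F/M = Q·S₀ / (V·X) = 593 × 2880 / (2766 × 2670) = 0.2313 g bCOD·(g VSS·d)⁻¹.

F/M ≈ 0.231 d⁻¹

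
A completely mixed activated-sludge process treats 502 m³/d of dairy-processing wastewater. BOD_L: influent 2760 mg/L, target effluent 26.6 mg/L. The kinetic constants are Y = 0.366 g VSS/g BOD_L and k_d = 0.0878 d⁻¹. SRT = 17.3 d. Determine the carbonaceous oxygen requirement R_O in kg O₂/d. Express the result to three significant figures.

Y_obs = Y / (1 + k_d θ_c) = 0.366 / (1 + 0.0878 × 17.3) = 0.366 / 2.519 = 0.1453.
ΔS = 2760 − 26.6 = 2733 mg/L, so the substrate removal rate is 502 × 2733/1000 = 1372 kg BOD_L/d.
Net sludge production P_X = 0.1453 × 1372 = 199.4 kg VSS/d.
Carbonaceous O₂ demand = substrate oxidised − cell-mass equivalent = 1372 − 1.42 × 199.4 = 1089 kg O₂/d.

R_O ≈ 1090 kg O₂/d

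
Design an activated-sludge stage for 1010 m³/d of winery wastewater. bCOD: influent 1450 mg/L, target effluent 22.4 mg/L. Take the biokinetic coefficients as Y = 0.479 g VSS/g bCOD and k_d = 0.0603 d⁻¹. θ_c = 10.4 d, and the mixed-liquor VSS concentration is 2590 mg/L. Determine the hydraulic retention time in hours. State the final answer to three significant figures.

τ ≈ 40.5 h

From the SRT design equation V = Y Q (S₀−S) θ_c / [X (1 + k_d θ_c)] = 0.479 × 1010 × (1450 − 22.4) × 10.4 / [2590 × (1 + 0.0603 × 10.4)] = 7.18×10^6 / 4214 = 1704 m³.
τ = V/Q = 1704/1010 = 1.688 d, or 40.50 h.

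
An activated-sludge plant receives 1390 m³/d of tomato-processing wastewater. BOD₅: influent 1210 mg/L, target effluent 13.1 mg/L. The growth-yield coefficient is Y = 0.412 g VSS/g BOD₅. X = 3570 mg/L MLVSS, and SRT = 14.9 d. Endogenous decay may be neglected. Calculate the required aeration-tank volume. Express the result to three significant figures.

V·X = Y·Q·ΔS·θ_c gives V = 0.412 × 1390 × (1210 − 13.1) × 14.9 / 3570 = 2861 m³.

V ≈ 2860 m³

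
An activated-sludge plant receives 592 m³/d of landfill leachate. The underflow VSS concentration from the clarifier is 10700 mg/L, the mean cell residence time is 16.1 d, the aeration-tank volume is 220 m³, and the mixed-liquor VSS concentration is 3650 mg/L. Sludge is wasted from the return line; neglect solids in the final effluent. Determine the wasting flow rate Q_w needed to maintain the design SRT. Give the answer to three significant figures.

Q_w ≈ 4.66 m³/d

Wasting from the return line (neglecting effluent solids): Q_w = V·X / (θ_c·X_r) = 220.0 × 3650 / (16.1 × 10700) = 4.661 m³/d.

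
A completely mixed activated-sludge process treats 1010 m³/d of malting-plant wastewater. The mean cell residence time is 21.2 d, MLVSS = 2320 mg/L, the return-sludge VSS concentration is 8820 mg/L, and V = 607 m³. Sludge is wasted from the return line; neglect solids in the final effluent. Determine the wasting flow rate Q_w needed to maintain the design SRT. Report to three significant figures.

Wasting from the return line (neglecting effluent solids): Q_w = V·X / (θ_c·X_r) = 607.0 × 2320 / (21.2 × 8820) = 7.531 m³/d.

Q_w ≈ 7.53 m³/d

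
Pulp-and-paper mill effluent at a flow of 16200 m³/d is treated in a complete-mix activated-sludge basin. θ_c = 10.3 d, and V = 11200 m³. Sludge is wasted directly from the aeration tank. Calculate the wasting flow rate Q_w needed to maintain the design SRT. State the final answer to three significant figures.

With mixed-liquor wasting, θ_c = V/Q_w, so Q_w = V/θ_c = 11200/10.3 = 1087 m³/d.

Q_w ≈ 1090 m³/d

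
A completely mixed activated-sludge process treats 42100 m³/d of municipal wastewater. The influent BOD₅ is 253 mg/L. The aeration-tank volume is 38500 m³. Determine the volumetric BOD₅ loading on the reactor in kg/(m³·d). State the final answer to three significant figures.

Volumetric loading L_v = Q·S₀ / V = 42100 × 253 g/m³ / 38500 m³ = 276.7 g/(m³·d) = 0.2767 kg BOD₅/(m³·d).

L_v ≈ 0.277 kg BOD₅/(m³·d)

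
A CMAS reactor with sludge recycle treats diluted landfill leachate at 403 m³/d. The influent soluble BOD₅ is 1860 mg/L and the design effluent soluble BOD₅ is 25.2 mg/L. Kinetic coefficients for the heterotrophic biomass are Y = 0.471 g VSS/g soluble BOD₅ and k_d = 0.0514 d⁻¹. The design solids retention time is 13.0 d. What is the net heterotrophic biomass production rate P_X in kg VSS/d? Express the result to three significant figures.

P_X ≈ 209 kg VSS/d

The observed yield is Y_obs = Y/(1 + k_d·θ_c) = 0.471 / (1 + 0.0514 × 13.0) = 0.471 / 1.668 = 0.2823 g VSS per g soluble BOD₅ removed.
Substrate removed = Q·(S₀ − S) = 403 m³/d × (1860 − 25.2) g/m³ = 7.39×10^5 g/d = 739.4 kg/d.
Biomass produced: P_X = Y_obs·Q·ΔS = 0.2823 × 739.4 ≈ 208.8 kg VSS/d.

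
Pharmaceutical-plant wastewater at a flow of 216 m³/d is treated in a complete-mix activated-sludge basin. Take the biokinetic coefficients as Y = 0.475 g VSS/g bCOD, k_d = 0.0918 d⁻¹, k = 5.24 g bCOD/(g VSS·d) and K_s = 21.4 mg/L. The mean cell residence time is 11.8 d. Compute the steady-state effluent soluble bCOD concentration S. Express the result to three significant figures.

From the Monod/SRT balance for a CMAS, S = K_s·(1+k_d θ_c)/[θ_c·(Y k − k_d) − 1] = 21.4 × (1 + 0.0918 × 11.8) / [11.8 × (0.475 × 5.24 − 0.0918) − 1] = 44.58 / 27.29 = 1.634 mg/L.

S ≈ 1.63 mg/L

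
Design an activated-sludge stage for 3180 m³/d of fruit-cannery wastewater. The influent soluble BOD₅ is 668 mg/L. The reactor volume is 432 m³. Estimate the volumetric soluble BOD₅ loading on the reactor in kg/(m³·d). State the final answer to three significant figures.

Applied soluble BOD₅ load per unit volume = Q·S₀/V = (3180 × 668/1000)/432.0 = 4.917 kg soluble BOD₅·m⁻³·d⁻¹.

L_v ≈ 4.92 kg soluble BOD₅/(m³·d)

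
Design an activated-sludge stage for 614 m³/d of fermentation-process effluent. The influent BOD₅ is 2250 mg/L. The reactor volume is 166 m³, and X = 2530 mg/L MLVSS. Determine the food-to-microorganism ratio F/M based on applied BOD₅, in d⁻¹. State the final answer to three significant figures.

F/M ≈ 3.29 d⁻¹

Food-to-microorganism ratio F/M = Q S₀ / (V X) = 614 × 2250 / (166.0 × 2530) = 3.289 d⁻¹.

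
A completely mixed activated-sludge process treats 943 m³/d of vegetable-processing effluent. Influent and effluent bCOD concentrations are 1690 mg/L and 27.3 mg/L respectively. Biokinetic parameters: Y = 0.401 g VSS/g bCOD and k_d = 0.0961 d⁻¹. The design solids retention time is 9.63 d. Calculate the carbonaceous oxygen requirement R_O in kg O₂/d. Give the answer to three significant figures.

R_O ≈ 1100 kg O₂/d

Correct the yield for decay: Y_obs = Y/(1 + k_d θ_c) = 0.401 / (1 + 0.0961 × 9.63) = 0.401 / 1.925 = 0.2083.
Mass of bCOD removed per day: Q(S₀ − S) = 943 × 1663 g/m³ = 1568 kg/d.
P_X = Y_obs·Q·(S₀ − S) = 0.2083 × 1568 = 326.5 kg VSS/d.
R_O = Q·ΔS − 1.42 P_X = 1568 − 463.7 = 1104 kg O₂/d.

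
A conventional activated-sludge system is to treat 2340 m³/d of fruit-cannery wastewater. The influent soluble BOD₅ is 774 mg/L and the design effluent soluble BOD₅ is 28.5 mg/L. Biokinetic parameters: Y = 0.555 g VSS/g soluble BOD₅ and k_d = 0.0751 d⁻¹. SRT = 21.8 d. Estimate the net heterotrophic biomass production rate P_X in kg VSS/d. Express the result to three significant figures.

P_X ≈ 367 kg VSS/d

Y_obs = Y / (1 + k_d θ_c) = 0.555 / (1 + 0.0751 × 21.8) = 0.555 / 2.637 = 0.2105.
Q·(S₀ − S) = 2340 × (774 − 28.5) × 10⁻³ = 1744 kg/d removed.
So the net sludge growth is P_X = 0.2105 × 1744 = 367.1 kg VSS/d.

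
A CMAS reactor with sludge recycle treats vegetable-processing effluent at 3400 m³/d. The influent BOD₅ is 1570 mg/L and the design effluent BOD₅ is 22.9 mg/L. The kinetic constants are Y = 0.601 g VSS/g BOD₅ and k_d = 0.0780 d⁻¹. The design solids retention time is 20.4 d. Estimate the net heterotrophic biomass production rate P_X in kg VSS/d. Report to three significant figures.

P_X ≈ 1220 kg VSS/d

Correct the yield for decay: Y_obs = Y/(1 + k_d θ_c) = 0.601 / (1 + 0.0780 × 20.4) = 0.601 / 2.591 = 0.2319.
Mass of BOD₅ removed per day: Q(S₀ − S) = 3400 × 1547 g/m³ = 5260 kg/d.
Net biomass production P_X = Y_obs × Q·(S₀ − S) = 0.2319 × 5260 = 1220 kg VSS/d.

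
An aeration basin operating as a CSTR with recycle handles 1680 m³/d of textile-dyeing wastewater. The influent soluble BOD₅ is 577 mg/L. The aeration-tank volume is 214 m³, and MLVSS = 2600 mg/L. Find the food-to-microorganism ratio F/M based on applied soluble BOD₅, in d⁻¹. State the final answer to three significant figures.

F/M = Q·S₀ / (V·X) = 1680 × 577 / (214.0 × 2600) = 1.742 g soluble BOD₅·(g VSS·d)⁻¹.

F/M ≈ 1.74 d⁻¹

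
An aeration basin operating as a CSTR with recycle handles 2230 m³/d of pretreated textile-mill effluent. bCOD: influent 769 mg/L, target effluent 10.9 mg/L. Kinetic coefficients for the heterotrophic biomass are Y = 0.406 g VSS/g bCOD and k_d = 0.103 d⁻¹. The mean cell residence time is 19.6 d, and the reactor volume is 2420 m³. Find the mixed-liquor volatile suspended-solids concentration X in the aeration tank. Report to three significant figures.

X ≈ 1840 mg/L

From V·X·(1 + k_d·θ_c) = Y·Q·(S₀ − S)·θ_c: X = 0.406 × 2230 × (769 − 10.9) × 19.6 / [2420 × (1 + 0.103 × 19.6)] = 1841 mg/L.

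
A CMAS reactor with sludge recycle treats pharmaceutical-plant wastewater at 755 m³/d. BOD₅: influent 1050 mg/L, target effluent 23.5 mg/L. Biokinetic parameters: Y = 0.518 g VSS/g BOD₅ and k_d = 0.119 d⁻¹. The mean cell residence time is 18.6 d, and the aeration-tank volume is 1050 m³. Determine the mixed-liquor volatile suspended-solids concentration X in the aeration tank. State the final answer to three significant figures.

From V·X·(1 + k_d·θ_c) = Y·Q·(S₀ − S)·θ_c: X = 0.518 × 755 × (1050 − 23.5) × 18.6 / [1050 × (1 + 0.119 × 18.6)] = 2213 mg/L.

X ≈ 2210 mg/L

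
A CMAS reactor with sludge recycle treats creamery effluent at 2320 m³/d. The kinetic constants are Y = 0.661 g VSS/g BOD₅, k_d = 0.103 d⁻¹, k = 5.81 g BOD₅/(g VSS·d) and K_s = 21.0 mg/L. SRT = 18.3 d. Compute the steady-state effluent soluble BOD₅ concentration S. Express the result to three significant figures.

S ≈ 0.899 mg/L

Effluent substrate depends only on kinetics and SRT: S = K_s(1 + k_d θ_c) / [θ_c(Yk − k_d) − 1] = 21.0 × (1 + 0.103 × 18.3) / [18.3 × (0.661 × 5.81 − 0.103) − 1] = 60.58 / 67.39 = 0.8989 mg/L.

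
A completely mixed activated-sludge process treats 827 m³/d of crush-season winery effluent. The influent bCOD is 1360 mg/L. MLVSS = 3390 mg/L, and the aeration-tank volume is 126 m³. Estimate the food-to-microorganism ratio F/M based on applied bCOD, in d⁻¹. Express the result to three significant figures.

F/M = Q·S₀ / (V·X) = 827 × 1360 / (126.0 × 3390) = 2.633 g bCOD·(g VSS·d)⁻¹.

F/M ≈ 2.63 d⁻¹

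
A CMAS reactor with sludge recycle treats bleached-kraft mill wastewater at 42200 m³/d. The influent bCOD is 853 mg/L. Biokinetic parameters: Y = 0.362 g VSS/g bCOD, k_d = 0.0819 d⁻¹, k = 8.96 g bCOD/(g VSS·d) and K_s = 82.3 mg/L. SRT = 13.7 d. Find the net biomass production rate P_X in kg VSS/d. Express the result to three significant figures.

P_X ≈ 6110 kg VSS/d

For a completely mixed reactor with recycle the Lawrence–McCarty relation gives S = K_s·(1 + k_d·θ_c) / [θ_c·(Y·k − k_d) − 1] = 82.3 × (1 + 0.0819 × 13.7) / [13.7 × (0.362 × 8.96 − 0.0819) − 1] = 174.6 / 42.31 = 4.127 mg/L.
The observed yield is Y_obs = Y/(1 + k_d·θ_c) = 0.362 / (1 + 0.0819 × 13.7) = 0.362 / 2.122 = 0.1706 g VSS per g bCOD removed.
ΔS = 853 − 4.13 = 848.9 mg/L, so the substrate removal rate is 42200 × 848.9/1000 = 35822 kg bCOD/d.
Biomass produced: P_X = Y_obs·Q·ΔS = 0.1706 × 35822 ≈ 6111 kg VSS/d.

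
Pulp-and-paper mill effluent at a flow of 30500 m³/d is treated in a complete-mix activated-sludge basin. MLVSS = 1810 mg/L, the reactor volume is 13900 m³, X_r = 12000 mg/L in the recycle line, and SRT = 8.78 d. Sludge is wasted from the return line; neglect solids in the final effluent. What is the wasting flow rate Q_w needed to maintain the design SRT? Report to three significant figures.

Wasting from the return line (neglecting effluent solids): Q_w = V·X / (θ_c·X_r) = 13900 × 1810 / (8.78 × 12000) = 238.8 m³/d.

Q_w ≈ 239 m³/d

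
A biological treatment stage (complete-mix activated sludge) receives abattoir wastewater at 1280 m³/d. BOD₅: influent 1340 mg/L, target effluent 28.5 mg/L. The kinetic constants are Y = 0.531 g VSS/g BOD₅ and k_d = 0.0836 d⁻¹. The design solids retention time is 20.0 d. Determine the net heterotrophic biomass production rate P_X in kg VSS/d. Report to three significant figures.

P_X ≈ 334 kg VSS/d

Correct the yield for decay: Y_obs = Y/(1 + k_d θ_c) = 0.531 / (1 + 0.0836 × 20.0) = 0.531 / 2.672 = 0.1987.
Mass of BOD₅ removed per day: Q(S₀ − S) = 1280 × 1312 g/m³ = 1679 kg/d.
P_X = Y_obs · Q(S₀ − S) = 0.1987 × 1679 = 333.6 kg VSS/d.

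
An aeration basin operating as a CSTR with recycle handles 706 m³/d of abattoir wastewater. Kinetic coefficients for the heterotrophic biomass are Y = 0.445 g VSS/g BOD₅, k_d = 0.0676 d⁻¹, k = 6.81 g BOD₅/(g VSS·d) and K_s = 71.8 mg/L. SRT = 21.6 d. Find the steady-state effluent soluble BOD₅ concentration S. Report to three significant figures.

S ≈ 2.80 mg/L

Effluent substrate depends only on kinetics and SRT: S = K_s(1 + k_d θ_c) / [θ_c(Yk − k_d) − 1] = 71.8 × (1 + 0.0676 × 21.6) / [21.6 × (0.445 × 6.81 − 0.0676) − 1] = 176.6 / 63.00 = 2.804 mg/L.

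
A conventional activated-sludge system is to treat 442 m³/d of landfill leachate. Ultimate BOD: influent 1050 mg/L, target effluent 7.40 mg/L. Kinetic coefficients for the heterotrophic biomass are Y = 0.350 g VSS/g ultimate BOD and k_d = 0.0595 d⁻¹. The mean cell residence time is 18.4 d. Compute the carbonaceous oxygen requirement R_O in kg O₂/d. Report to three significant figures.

Observed yield with endogenous decay: Y_obs = Y / (1 + k_d·θ_c) = 0.350 / (1 + 0.0595 × 18.4) = 0.350 / 2.095 = 0.1671 g VSS/g ultimate BOD.
Mass of ultimate BOD removed per day: Q(S₀ − S) = 442 × 1043 g/m³ = 460.8 kg/d.
P_X = Y_obs·Q·(S₀ − S) = 0.1671 × 460.8 = 77.00 kg VSS/d.
R_O = Q·(S₀ − S) − 1.42·P_X = 460.8 − 1.42 × 77.00 = 351.5 kg O₂/d.

R_O ≈ 351 kg O₂/d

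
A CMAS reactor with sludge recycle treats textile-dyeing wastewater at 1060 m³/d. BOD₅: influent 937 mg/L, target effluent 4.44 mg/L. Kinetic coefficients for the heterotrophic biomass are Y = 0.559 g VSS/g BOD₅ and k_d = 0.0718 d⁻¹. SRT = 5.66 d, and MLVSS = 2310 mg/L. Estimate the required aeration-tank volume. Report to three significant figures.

V ≈ 963 m³

Steady-state biomass mass balance: V·X·(1 + k_d·θ_c) = Y·Q·(S₀ − S)·θ_c, so V = 0.559 × 1060 × (937 − 4.44) × 5.66 / [2310 × (1 + 0.0718 × 5.66)] = 3.13×10^6 / 3249 = 962.7 m³.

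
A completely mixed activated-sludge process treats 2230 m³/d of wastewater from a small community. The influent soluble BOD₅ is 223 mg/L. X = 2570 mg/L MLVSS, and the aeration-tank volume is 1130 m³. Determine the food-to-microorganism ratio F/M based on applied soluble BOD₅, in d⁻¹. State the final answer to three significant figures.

F/M ≈ 0.171 d⁻¹

F/M = applied load / biomass = Q·S₀/(V·X) = 2230 × 223 / (1130 × 2570) = 0.1712 d⁻¹.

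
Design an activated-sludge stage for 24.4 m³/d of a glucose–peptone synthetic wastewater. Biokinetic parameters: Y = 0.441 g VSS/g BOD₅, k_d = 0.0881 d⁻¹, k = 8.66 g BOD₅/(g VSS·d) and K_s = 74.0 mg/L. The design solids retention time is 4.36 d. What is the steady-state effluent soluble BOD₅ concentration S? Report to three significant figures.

S ≈ 6.71 mg/L

For a completely mixed reactor with recycle the Lawrence–McCarty relation gives S = K_s·(1 + k_d·θ_c) / [θ_c·(Y·k − k_d) − 1] = 74.0 × (1 + 0.0881 × 4.36) / [4.36 × (0.441 × 8.66 − 0.0881) − 1] = 102.4 / 15.27 = 6.709 mg/L.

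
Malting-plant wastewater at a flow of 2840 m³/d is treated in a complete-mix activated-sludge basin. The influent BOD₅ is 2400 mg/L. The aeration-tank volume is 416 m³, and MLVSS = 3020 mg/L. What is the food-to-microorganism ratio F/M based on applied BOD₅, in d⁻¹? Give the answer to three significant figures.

F/M ≈ 5.43 d⁻¹

Food-to-microorganism ratio F/M = Q S₀ / (V X) = 2840 × 2400 / (416.0 × 3020) = 5.425 d⁻¹.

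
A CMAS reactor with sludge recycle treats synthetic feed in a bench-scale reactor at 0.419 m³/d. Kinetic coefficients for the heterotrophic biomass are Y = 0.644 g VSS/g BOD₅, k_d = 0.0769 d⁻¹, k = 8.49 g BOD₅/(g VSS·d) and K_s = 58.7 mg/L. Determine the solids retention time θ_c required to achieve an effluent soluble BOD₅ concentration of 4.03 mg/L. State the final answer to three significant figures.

θ_c ≈ 3.64 d

From 1/θ_c = Y·k·S/(K_s + S) − k_d: Y·k·S/(K_s+S) = 0.644 × 8.49 × 4.03 / (58.7 + 4.03) = 0.3513 d⁻¹.
θ_c = 1/(μ − k_d) = 1/(0.3513 − 0.0769) = 1/0.2744 = 3.645 d.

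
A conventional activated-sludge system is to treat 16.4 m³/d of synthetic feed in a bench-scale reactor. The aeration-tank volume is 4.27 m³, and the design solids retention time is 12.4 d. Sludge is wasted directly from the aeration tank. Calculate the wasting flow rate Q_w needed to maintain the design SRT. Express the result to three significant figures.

With mixed-liquor wasting, θ_c = V/Q_w, so Q_w = V/θ_c = 4.270/12.4 = 0.3444 m³/d.

Q_w ≈ 0.344 m³/d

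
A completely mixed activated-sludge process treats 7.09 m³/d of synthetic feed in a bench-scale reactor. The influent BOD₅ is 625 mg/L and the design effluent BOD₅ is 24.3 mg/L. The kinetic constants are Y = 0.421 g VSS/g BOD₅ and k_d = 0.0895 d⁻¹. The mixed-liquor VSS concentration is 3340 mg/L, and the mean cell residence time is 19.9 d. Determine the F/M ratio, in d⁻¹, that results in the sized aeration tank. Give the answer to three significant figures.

F/M ≈ 0.345 d⁻¹

Rearranging the biomass balance for a CMAS with decay, V = Y·Q·ΔS·θ_c / [X·(1+k_d θ_c)] = 0.421 × 7.09 × (625 − 24.3) × 19.9 / [3340 × (1 + 0.0895 × 19.9)] = 3.57×10^4 / 9289 = 3.841 m³.
F/M = Q·S₀ / (V·X) = 7.09 × 625 / (3.841 × 3340) = 0.3454 g BOD₅·(g VSS·d)⁻¹.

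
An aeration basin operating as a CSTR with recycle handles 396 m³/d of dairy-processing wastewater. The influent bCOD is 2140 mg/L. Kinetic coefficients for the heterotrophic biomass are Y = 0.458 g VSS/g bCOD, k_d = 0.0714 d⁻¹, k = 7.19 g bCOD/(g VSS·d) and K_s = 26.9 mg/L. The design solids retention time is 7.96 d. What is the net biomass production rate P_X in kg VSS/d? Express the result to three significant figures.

P_X ≈ 247 kg VSS/d

For a completely mixed reactor with recycle the Lawrence–McCarty relation gives S = K_s·(1 + k_d·θ_c) / [θ_c·(Y·k − k_d) − 1] = 26.9 × (1 + 0.0714 × 7.96) / [7.96 × (0.458 × 7.19 − 0.0714) − 1] = 42.19 / 24.64 = 1.712 mg/L.
Observed yield with endogenous decay: Y_obs = Y / (1 + k_d·θ_c) = 0.458 / (1 + 0.0714 × 7.96) = 0.458 / 1.568 = 0.2920 g VSS/g bCOD.
ΔS = 2140 − 1.71 = 2138 mg/L, so the substrate removal rate is 396 × 2138/1000 = 846.8 kg bCOD/d.
So the net sludge growth is P_X = 0.2920 × 846.8 = 247.3 kg VSS/d.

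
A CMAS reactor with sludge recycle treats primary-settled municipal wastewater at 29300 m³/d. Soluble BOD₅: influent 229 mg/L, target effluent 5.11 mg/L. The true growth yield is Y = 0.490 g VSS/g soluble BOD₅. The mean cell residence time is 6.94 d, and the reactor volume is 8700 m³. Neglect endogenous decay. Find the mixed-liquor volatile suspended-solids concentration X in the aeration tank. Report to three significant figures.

X ≈ 2560 mg/L

From V·X = Y·Q·(S₀ − S)·θ_c (decay neglected): X = 0.490 × 29300 × (229 − 5.11) × 6.94 / 8700 = 2564 mg/L.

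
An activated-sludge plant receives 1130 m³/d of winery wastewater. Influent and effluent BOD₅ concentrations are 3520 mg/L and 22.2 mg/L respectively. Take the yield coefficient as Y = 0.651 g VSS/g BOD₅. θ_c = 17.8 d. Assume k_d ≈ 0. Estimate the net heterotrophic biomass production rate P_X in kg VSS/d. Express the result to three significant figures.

P_X ≈ 2570 kg VSS/d

With endogenous decay neglected, the observed yield equals the true yield: Y_obs = Y = 0.651 g VSS/g BOD₅.
ΔS = 3520 − 22.2 = 3498 mg/L, so the substrate removal rate is 1130 × 3498/1000 = 3953 kg BOD₅/d.
Biomass produced: P_X = Y_obs·Q·ΔS = 0.6510 × 3953 ≈ 2573 kg VSS/d.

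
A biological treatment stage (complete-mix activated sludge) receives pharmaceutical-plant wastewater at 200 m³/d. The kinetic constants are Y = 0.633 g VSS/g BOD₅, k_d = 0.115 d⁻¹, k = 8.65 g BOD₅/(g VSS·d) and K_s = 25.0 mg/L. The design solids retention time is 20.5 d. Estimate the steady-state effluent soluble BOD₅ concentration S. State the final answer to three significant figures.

From the Monod/SRT balance for a CMAS, S = K_s·(1+k_d θ_c)/[θ_c·(Y k − k_d) − 1] = 25.0 × (1 + 0.115 × 20.5) / [20.5 × (0.633 × 8.65 − 0.115) − 1] = 83.94 / 108.9 = 0.7709 mg/L.

S ≈ 0.771 mg/L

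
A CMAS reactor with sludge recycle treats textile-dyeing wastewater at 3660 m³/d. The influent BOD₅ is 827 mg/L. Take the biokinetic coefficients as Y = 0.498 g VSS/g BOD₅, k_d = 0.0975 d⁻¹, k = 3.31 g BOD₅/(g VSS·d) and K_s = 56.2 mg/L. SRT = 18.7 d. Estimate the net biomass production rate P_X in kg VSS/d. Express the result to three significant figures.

P_X ≈ 530 kg VSS/d

Effluent substrate depends only on kinetics and SRT: S = K_s(1 + k_d θ_c) / [θ_c(Yk − k_d) − 1] = 56.2 × (1 + 0.0975 × 18.7) / [18.7 × (0.498 × 3.31 − 0.0975) − 1] = 158.7 / 28.00 = 5.666 mg/L.
Y_obs = Y / (1 + k_d θ_c) = 0.498 / (1 + 0.0975 × 18.7) = 0.498 / 2.823 = 0.1764.
ΔS = 827 − 5.67 = 821.3 mg/L, so the substrate removal rate is 3660 × 821.3/1000 = 3006 kg BOD₅/d.
P_X = Y_obs · Q(S₀ − S) = 0.1764 × 3006 = 530.2 kg VSS/d.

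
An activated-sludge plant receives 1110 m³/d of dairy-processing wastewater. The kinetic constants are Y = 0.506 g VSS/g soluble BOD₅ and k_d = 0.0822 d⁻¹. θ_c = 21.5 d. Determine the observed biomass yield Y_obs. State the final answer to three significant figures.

Correct the yield for decay: Y_obs = Y/(1 + k_d θ_c) = 0.506 / (1 + 0.0822 × 21.5) = 0.506 / 2.767 = 0.1828.

Y_obs ≈ 0.183 g VSS/g soluble BOD₅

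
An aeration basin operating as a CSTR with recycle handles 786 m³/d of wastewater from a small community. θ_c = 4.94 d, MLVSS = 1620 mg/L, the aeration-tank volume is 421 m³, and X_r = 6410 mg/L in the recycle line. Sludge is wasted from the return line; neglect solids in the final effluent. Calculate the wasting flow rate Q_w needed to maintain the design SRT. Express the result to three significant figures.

Q_w = (V·X)/(θ_c X_r) = 421.0 × 1620 / (4.94 × 6410) = 21.54 m³/d.

Q_w ≈ 21.5 m³/d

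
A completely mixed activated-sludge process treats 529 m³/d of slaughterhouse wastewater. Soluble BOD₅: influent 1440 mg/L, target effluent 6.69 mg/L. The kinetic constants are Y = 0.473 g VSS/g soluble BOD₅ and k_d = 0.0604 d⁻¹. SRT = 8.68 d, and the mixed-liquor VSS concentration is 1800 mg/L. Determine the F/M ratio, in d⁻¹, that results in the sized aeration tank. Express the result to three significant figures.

From the SRT design equation V = Y Q (S₀−S) θ_c / [X (1 + k_d θ_c)] = 0.473 × 529 × (1440 − 6.69) × 8.68 / [1800 × (1 + 0.0604 × 8.68)] = 3.11×10^6 / 2744 = 1135 m³.
Food-to-microorganism ratio F/M = Q S₀ / (V X) = 529 × 1440 / (1135 × 1800) = 0.3730 d⁻¹.

F/M ≈ 0.373 d⁻¹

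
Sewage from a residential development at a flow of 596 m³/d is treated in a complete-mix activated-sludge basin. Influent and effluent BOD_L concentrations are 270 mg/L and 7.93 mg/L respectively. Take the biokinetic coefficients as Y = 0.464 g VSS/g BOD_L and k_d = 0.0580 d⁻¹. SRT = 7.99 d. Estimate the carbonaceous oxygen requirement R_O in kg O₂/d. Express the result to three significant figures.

Y_obs = Y / (1 + k_d θ_c) = 0.464 / (1 + 0.0580 × 7.99) = 0.464 / 1.463 = 0.3171.
Substrate removed = Q·(S₀ − S) = 596 m³/d × (270 − 7.93) g/m³ = 1.56×10^5 g/d = 156.2 kg/d.
Biomass synthesised: P_X = Y_obs × 156.2 = 49.52 kg VSS/d.
R_O = Q·ΔS − 1.42 P_X = 156.2 − 70.32 = 85.87 kg O₂/d.

R_O ≈ 85.9 kg O₂/d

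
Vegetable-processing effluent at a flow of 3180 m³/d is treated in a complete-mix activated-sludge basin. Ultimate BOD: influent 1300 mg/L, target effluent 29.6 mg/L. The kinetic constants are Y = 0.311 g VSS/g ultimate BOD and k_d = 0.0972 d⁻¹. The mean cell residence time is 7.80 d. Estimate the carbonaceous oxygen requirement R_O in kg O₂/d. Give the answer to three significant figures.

R_O ≈ 3030 kg O₂/d

Observed yield with endogenous decay: Y_obs = Y / (1 + k_d·θ_c) = 0.311 / (1 + 0.0972 × 7.80) = 0.311 / 1.758 = 0.1769 g VSS/g ultimate BOD.
Substrate removed = Q·(S₀ − S) = 3180 m³/d × (1300 − 29.6) g/m³ = 4.04×10^6 g/d = 4040 kg/d.
Net sludge production P_X = 0.1769 × 4040 = 714.6 kg VSS/d.
R_O = Q·(S₀ − S) − 1.42·P_X = 4040 − 1.42 × 714.6 = 3025 kg O₂/d.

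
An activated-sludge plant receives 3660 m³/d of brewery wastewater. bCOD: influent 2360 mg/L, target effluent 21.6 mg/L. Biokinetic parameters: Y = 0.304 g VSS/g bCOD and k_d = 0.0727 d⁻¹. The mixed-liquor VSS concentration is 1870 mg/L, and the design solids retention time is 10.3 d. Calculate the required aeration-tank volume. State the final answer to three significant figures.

From the SRT design equation V = Y Q (S₀−S) θ_c / [X (1 + k_d θ_c)] = 0.304 × 3660 × (2360 − 21.6) × 10.3 / [1870 × (1 + 0.0727 × 10.3)] = 2.68×10^7 / 3270 = 8195 m³.

V ≈ 8190 m³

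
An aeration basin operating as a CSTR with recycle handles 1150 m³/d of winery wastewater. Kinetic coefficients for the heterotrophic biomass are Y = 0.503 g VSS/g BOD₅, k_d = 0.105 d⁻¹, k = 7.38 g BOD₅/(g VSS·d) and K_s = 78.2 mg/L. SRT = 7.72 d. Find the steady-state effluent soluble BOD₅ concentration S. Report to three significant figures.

From the Monod/SRT balance for a CMAS, S = K_s·(1+k_d θ_c)/[θ_c·(Y k − k_d) − 1] = 78.2 × (1 + 0.105 × 7.72) / [7.72 × (0.503 × 7.38 − 0.105) − 1] = 141.6 / 26.85 = 5.274 mg/L.

S ≈ 5.27 mg/L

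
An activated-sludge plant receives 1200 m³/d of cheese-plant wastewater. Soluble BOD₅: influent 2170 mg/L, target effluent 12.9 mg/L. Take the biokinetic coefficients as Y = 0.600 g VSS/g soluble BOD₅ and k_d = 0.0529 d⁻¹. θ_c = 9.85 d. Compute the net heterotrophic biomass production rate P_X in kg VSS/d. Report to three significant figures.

Observed yield with endogenous decay: Y_obs = Y / (1 + k_d·θ_c) = 0.600 / (1 + 0.0529 × 9.85) = 0.600 / 1.521 = 0.3945 g VSS/g soluble BOD₅.
Mass of soluble BOD₅ removed per day: Q(S₀ − S) = 1200 × 2157 g/m³ = 2589 kg/d.
Biomass produced: P_X = Y_obs·Q·ΔS = 0.3945 × 2589 ≈ 1021 kg VSS/d.

P_X ≈ 1020 kg VSS/d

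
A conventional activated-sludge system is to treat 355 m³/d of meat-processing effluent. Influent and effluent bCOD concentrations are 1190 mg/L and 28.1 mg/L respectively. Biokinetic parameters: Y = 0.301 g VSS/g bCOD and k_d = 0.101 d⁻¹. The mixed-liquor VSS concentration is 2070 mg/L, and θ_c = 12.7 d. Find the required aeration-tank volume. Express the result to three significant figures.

V ≈ 334 m³

From the SRT design equation V = Y Q (S₀−S) θ_c / [X (1 + k_d θ_c)] = 0.301 × 355 × (1190 − 28.1) × 12.7 / [2070 × (1 + 0.101 × 12.7)] = 1.58×10^6 / 4725 = 333.7 m³.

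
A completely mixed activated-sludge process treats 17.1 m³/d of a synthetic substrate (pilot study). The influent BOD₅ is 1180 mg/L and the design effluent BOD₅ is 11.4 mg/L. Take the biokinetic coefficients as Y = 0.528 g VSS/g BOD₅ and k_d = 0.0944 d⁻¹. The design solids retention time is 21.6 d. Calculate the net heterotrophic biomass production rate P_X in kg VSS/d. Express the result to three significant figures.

P_X ≈ 3.47 kg VSS/d

Correct the yield for decay: Y_obs = Y/(1 + k_d θ_c) = 0.528 / (1 + 0.0944 × 21.6) = 0.528 / 3.039 = 0.1737.
Mass of BOD₅ removed per day: Q(S₀ − S) = 17.1 × 1169 g/m³ = 19.98 kg/d.
Net biomass production P_X = Y_obs × Q·(S₀ − S) = 0.1737 × 19.98 = 3.472 kg VSS/d.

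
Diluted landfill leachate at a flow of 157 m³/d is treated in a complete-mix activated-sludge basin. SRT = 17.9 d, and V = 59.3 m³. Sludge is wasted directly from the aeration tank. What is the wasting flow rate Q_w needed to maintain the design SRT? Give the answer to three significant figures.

Q_w ≈ 3.31 m³/d

Wasting from the aeration tank: Q_w = V / θ_c = 59.30 / 17.9 = 3.313 m³/d.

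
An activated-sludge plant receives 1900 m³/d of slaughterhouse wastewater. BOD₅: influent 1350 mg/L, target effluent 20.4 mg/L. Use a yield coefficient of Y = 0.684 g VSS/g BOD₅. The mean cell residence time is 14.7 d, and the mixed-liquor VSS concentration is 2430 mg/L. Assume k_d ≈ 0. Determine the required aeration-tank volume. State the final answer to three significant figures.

V ≈ 10500 m³

With k_d = 0 the design equation reduces to V = Y Q (S₀−S) θ_c / X = 0.684 × 1900 × (1350 − 20.4) × 14.7 / 2430 = 10453 m³.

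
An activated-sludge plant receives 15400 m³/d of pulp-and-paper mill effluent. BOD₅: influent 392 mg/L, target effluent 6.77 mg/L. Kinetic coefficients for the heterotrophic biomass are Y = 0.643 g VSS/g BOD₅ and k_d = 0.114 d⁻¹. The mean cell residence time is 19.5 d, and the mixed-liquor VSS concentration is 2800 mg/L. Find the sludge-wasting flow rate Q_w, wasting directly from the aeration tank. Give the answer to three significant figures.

Q_w ≈ 423 m³/d

Steady-state biomass mass balance: V·X·(1 + k_d·θ_c) = Y·Q·(S₀ − S)·θ_c, so V = 0.643 × 15400 × (392 − 6.77) × 19.5 / [2800 × (1 + 0.114 × 19.5)] = 7.44×10^7 / 9024 = 8243 m³.
Wasting from the aeration tank: Q_w = V / θ_c = 8243 / 19.5 = 422.7 m³/d.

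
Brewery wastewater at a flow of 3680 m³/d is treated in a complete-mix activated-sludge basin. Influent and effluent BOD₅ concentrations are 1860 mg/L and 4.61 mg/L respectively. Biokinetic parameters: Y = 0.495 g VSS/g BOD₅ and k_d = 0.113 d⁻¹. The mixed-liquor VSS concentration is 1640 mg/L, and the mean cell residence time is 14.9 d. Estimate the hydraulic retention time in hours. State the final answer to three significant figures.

Steady-state biomass mass balance: V·X·(1 + k_d·θ_c) = Y·Q·(S₀ − S)·θ_c, so V = 0.495 × 3680 × (1860 − 4.61) × 14.9 / [1640 × (1 + 0.113 × 14.9)] = 5.04×10^7 / 4401 = 11442 m³.
HRT = V/Q = 11442 m³ / 3680 m³·d⁻¹ = 3.109 d × 24 = 74.62 h.

τ ≈ 74.6 h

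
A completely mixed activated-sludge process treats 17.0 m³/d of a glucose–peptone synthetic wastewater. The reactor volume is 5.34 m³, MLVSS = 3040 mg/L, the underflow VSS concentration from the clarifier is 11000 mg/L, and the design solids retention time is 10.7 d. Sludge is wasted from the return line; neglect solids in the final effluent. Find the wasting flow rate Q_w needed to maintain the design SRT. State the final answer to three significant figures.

Q_w = (V·X)/(θ_c X_r) = 5.340 × 3040 / (10.7 × 11000) = 0.1379 m³/d.

Q_w ≈ 0.138 m³/d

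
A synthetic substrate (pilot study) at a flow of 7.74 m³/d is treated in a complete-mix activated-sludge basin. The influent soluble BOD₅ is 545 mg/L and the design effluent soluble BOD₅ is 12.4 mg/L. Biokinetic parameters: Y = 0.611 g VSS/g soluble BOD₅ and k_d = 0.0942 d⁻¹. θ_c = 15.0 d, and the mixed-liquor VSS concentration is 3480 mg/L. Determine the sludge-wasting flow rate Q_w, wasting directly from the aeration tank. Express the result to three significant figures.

From the SRT design equation V = Y Q (S₀−S) θ_c / [X (1 + k_d θ_c)] = 0.611 × 7.74 × (545 − 12.4) × 15.0 / [3480 × (1 + 0.0942 × 15.0)] = 3.78×10^4 / 8397 = 4.499 m³.
For wasting at MLVSS concentration, Q_w = V/θ_c = 4.499/15.0 = 0.2999 m³/d.

Q_w ≈ 0.300 m³/d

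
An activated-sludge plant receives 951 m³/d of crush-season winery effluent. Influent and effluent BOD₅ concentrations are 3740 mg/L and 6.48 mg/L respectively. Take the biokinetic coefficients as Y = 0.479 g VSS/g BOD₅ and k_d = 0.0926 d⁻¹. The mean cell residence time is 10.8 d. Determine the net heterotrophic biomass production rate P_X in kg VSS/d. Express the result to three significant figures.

P_X ≈ 850 kg VSS/d

The observed yield is Y_obs = Y/(1 + k_d·θ_c) = 0.479 / (1 + 0.0926 × 10.8) = 0.479 / 2.000 = 0.2395 g VSS per g BOD₅ removed.
ΔS = 3740 − 6.48 = 3734 mg/L, so the substrate removal rate is 951 × 3734/1000 = 3551 kg BOD₅/d.
So the net sludge growth is P_X = 0.2395 × 3551 = 850.3 kg VSS/d.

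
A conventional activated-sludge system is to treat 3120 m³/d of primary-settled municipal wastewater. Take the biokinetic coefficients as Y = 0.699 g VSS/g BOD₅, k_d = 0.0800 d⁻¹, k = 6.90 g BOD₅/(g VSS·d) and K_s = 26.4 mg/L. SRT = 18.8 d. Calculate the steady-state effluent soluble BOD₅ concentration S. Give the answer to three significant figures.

S ≈ 0.750 mg/L

Effluent substrate depends only on kinetics and SRT: S = K_s(1 + k_d θ_c) / [θ_c(Yk − k_d) − 1] = 26.4 × (1 + 0.0800 × 18.8) / [18.8 × (0.699 × 6.90 − 0.0800) − 1] = 66.11 / 88.17 = 0.7497 mg/L.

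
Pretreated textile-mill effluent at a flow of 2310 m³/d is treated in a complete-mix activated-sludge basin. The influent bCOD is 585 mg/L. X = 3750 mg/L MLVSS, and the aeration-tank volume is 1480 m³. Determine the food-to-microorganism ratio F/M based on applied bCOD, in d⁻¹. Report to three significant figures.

F/M = Q·S₀ / (V·X) = 2310 × 585 / (1480 × 3750) = 0.2435 g bCOD·(g VSS·d)⁻¹.

F/M ≈ 0.243 d⁻¹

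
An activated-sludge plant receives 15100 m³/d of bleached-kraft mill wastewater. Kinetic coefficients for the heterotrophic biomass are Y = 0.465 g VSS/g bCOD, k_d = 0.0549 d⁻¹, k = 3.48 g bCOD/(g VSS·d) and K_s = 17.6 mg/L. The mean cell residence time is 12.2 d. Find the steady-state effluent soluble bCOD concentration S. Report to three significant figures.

S ≈ 1.63 mg/L

For a completely mixed reactor with recycle the Lawrence–McCarty relation gives S = K_s·(1 + k_d·θ_c) / [θ_c·(Y·k − k_d) − 1] = 17.6 × (1 + 0.0549 × 12.2) / [12.2 × (0.465 × 3.48 − 0.0549) − 1] = 29.39 / 18.07 = 1.626 mg/L.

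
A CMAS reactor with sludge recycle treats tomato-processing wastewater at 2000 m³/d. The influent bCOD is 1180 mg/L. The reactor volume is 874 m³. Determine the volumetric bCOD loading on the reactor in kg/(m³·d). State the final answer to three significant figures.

L_v ≈ 2.70 kg bCOD/(m³·d)

Applied bCOD load per unit volume = Q·S₀/V = (2000 × 1180/1000)/874.0 = 2.700 kg bCOD·m⁻³·d⁻¹.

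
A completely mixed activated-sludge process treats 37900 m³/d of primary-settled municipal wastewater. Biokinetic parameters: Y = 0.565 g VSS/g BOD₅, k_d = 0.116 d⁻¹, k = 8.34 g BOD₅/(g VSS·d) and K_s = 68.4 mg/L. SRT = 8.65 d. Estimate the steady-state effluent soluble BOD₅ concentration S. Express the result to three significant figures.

S ≈ 3.54 mg/L

From the Monod/SRT balance for a CMAS, S = K_s·(1+k_d θ_c)/[θ_c·(Y k − k_d) − 1] = 68.4 × (1 + 0.116 × 8.65) / [8.65 × (0.565 × 8.34 − 0.116) − 1] = 137.0 / 38.76 = 3.536 mg/L.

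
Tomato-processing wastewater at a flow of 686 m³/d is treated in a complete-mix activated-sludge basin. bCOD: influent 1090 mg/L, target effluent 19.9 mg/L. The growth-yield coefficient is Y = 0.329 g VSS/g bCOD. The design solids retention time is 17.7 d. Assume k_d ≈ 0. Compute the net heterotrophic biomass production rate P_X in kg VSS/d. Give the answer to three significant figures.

Since k_d ≈ 0, Y_obs = Y = 0.329 g VSS/g bCOD.
Substrate removed = Q·(S₀ − S) = 686 m³/d × (1090 − 19.9) g/m³ = 7.34×10^5 g/d = 734.1 kg/d.
So the net sludge growth is P_X = 0.3290 × 734.1 = 241.5 kg VSS/d.

P_X ≈ 242 kg VSS/d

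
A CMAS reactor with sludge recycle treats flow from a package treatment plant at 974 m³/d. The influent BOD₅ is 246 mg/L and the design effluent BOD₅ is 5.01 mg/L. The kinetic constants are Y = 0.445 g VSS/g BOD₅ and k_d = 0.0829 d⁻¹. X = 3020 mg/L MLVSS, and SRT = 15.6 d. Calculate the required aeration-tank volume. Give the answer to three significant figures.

Steady-state biomass mass balance: V·X·(1 + k_d·θ_c) = Y·Q·(S₀ − S)·θ_c, so V = 0.445 × 974 × (246 − 5.01) × 15.6 / [3020 × (1 + 0.0829 × 15.6)] = 1.63×10^6 / 6926 = 235.3 m³.

V ≈ 235 m³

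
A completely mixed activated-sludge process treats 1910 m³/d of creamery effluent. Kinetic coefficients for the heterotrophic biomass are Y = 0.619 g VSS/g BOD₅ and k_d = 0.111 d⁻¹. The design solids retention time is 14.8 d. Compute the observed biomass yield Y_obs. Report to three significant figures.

Y_obs = Y / (1 + k_d θ_c) = 0.619 / (1 + 0.111 × 14.8) = 0.619 / 2.643 = 0.2342.

Y_obs ≈ 0.234 g VSS/g BOD₅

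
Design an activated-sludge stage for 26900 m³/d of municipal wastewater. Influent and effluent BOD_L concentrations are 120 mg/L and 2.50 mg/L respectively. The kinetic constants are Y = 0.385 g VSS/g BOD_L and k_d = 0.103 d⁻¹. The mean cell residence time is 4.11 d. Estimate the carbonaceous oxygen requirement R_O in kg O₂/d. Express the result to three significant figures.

R_O ≈ 1950 kg O₂/d

Observed yield with endogenous decay: Y_obs = Y / (1 + k_d·θ_c) = 0.385 / (1 + 0.103 × 4.11) = 0.385 / 1.423 = 0.2705 g VSS/g BOD_L.
Substrate removed = Q·(S₀ − S) = 26900 m³/d × (120 − 2.50) g/m³ = 3.16×10^6 g/d = 3161 kg/d.
Biomass synthesised: P_X = Y_obs × 3161 = 855.0 kg VSS/d.
R_O = Q·ΔS − 1.42 P_X = 3161 − 1214 = 1947 kg O₂/d.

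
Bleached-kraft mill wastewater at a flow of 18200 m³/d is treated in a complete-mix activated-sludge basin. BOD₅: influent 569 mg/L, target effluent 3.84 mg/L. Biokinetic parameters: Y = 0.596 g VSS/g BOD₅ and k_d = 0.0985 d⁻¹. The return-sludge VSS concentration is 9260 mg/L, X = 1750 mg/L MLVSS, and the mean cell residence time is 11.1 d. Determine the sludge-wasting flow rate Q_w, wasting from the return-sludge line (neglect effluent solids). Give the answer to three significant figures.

Q_w ≈ 316 m³/d

Steady-state biomass mass balance: V·X·(1 + k_d·θ_c) = Y·Q·(S₀ − S)·θ_c, so V = 0.596 × 18200 × (569 − 3.84) × 11.1 / [1750 × (1 + 0.0985 × 11.1)] = 6.8×10^7 / 3663 = 18575 m³.
θ_c = V·X/(Q_w·X_r) when wasting from the recycle, so Q_w = V·X/(θ_c·X_r) = 18575 × 1750 / (11.1 × 9260) = 316.3 m³/d.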